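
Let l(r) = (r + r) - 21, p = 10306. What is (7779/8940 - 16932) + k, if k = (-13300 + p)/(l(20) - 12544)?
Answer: -42129135637/2488300 ≈ -16931.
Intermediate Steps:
l(r) = -21 + 2*r (l(r) = 2*r - 21 = -21 + 2*r)
k = 998/4175 (k = (-13300 + 10306)/((-21 + 2*20) - 12544) = -2994/((-21 + 40) - 12544) = -2994/(19 - 12544) = -2994/(-12525) = -2994*(-1/12525) = 998/4175 ≈ 0.23904)
(7779/8940 - 16932) + k = (7779/8940 - 16932) + 998/4175 = (7779*(1/8940) - 16932) + 998/4175 = (2593/2980 - 16932) + 998/4175 = -50454767/2980 + 998/4175 = -42129135637/2488300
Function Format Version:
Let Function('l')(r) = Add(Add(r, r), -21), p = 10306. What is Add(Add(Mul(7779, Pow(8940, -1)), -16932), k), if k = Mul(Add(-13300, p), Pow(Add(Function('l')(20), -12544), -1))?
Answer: Rational(-42129135637, 2488300) ≈ -16931.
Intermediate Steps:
Function('l')(r) = Add(-21, Mul(2, r)) (Function('l')(r) = Add(Mul(2, r), -21) = Add(-21, Mul(2, r)))
k = Rational(998, 4175) (k = Mul(Add(-13300, 10306), Pow(Add(Add(-21, Mul(2, 20)), -12544), -1)) = Mul(-2994, Pow(Add(Add(-21, 40), -12544), -1)) = Mul(-2994, Pow(Add(19, -12544), -1)) = Mul(-2994, Pow(-12525, -1)) = Mul(-2994, Rational(-1, 12525)) = Rational(998, 4175) ≈ 0.23904)
Add(Add(Mul(7779, Pow(8940, -1)), -16932), k) = Add(Add(Mul(7779, Pow(8940, -1)), -16932), Rational(998, 4175)) = Add(Add(Mul(7779, Rational(1, 8940)), -16932), Rational(998, 4175)) = Add(Add(Rational(2593, 2980), -16932), Rational(998, 4175)) = Add(Rational(-50454767, 2980), Rational(998, 4175)) = Rational(-42129135637, 2488300)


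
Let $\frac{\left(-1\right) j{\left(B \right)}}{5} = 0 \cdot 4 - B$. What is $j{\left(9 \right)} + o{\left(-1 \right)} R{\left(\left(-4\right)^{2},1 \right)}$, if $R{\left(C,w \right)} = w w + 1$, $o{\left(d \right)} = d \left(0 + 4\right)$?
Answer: $37$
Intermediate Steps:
$o{\left(d \right)} = 4 d$ ($o{\left(d \right)} = d 4 = 4 d$)
$j{\left(B \right)} = 5 B$ ($j{\left(B \right)} = - 5 \left(0 \cdot 4 - B\right) = - 5 \left(0 - B\right) = - 5 \left(- B\right) = 5 B$)
$R{\left(C,w \right)} = 1 + w^{2}$ ($R{\left(C,w \right)} = w^{2} + 1 = 1 + w^{2}$)
$j{\left(9 \right)} + o{\left(-1 \right)} R{\left(\left(-4\right)^{2},1 \right)} = 5 \cdot 9 + 4 \left(-1\right) \left(1 + 1^{2}\right) = 45 - 4 \left(1 + 1\right) = 45 - 8 = 37$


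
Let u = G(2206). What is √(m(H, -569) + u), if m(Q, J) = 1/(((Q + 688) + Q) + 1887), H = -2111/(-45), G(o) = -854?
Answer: I*√12317483750921/120097 ≈ 29.223*I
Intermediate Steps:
u = -854
H = 2111/45 (H = -2111*(-1/45) = 2111/45 ≈ 46.911)
m(Q, J) = 1/(2575 + 2*Q) (m(Q, J) = 1/(((688 + Q) + Q) + 1887) = 1/((688 + 2*Q) + 1887) = 1/(2575 + 2*Q))
√(m(H, -569) + u) = √(1/(2575 + 2*(2111/45)) - 854) = √(1/(2575 + 4222/45) - 854) = √(1/(120097/45) - 854) = √(45/120097 - 854) = √(-102562793/120097) = I*√12317483750921/120097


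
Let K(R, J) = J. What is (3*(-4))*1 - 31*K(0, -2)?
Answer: 50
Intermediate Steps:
(3*(-4))*1 - 31*K(0, -2) = (3*(-4))*1 - 31*(-2) = -12*1 + 62 = -12 + 62 = 50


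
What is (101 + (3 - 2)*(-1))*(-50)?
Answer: -5000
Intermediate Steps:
(101 + (3 - 2)*(-1))*(-50) = (101 + 1*(-1))*(-50) = (101 - 1)*(-50) = 100*(-50) = -5000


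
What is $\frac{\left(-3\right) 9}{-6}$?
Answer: $\frac{9}{2} \approx 4.5$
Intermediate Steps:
$\frac{\left(-3\right) 9}{-6} = \left(-27\right) \left(- \frac{1}{6}\right) = \frac{9}{2}$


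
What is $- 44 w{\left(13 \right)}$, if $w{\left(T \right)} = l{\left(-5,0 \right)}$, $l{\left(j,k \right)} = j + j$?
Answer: $440$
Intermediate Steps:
$l{\left(j,k \right)} = 2 j$
$w{\left(T \right)} = -10$ ($w{\left(T \right)} = 2 \left(-5\right) = -10$)
$- 44 w{\left(13 \right)} = \left(-44\right) \left(-10\right) = 440$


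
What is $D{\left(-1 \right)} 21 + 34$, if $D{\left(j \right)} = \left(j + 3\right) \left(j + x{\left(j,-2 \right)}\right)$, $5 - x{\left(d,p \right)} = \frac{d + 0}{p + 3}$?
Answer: $244$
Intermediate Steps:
$x{\left(d,p \right)} = 5 - \frac{d}{3 + p}$ ($x{\left(d,p \right)} = 5 - \frac{d + 0}{p + 3} = 5 - \frac{d}{3 + p}$)
$D{\left(j \right)} = 15 + 5 j$ ($D{\left(j \right)} = \left(j + 3\right) \left(j + \frac{15 - j + 5 \left(-2\right)}{3 - 2}\right) = \left(3 + j\right) \left(j + \frac{15 - j - 10}{1}\right) = \left(3 + j\right) \left(j + 1 \left(5 - j\right)\right) = \left(3 + j\right) \left(j - \left(-5 + j\right)\right) = \left(3 + j\right) 5 = 15 + 5 j$)
$D{\left(-1 \right)} 21 + 34 = \left(15 + 5 \left(-1\right)\right) 21 + 34 = \left(15 - 5\right) 21 + 34 = 10 \cdot 21 + 34 = 210 + 34 = 244$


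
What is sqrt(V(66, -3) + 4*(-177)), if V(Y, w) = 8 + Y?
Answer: I*sqrt(634) ≈ 25.179*I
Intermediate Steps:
sqrt(V(66, -3) + 4*(-177)) = sqrt((8 + 66) + 4*(-177)) = sqrt(74 - 708) = sqrt(-634) = I*sqrt(634)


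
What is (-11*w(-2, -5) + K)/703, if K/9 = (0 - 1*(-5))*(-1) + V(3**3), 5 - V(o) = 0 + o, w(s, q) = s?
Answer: -221/703 ≈ -0.31437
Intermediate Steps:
V(o) = 5 - o (V(o) = 5 - (0 + o) = 5 - o)
K = -243 (K = 9*((0 - 1*(-5))*(-1) + (5 - 1*3**3)) = 9*((0 + 5)*(-1) + (5 - 1*27)) = 9*(5*(-1) + (5 - 27)) = 9*(-5 - 22) = 9*(-27) = -243)
(-11*w(-2, -5) + K)/703 = (-11*(-2) - 243)/703 = (22 - 243)*(1/703) = -221*1/703 = -221/703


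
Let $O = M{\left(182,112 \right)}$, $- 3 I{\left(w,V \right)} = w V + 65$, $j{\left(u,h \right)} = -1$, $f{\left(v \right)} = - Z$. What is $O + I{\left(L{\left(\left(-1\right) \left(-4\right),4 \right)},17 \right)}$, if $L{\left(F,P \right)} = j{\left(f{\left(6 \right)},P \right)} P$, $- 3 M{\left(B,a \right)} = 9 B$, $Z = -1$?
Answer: $-545$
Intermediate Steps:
$f{\left(v \right)} = 1$ ($f{\left(v \right)} = \left(-1\right) \left(-1\right) = 1$)
$M{\left(B,a \right)} = - 3 B$ ($M{\left(B,a \right)} = - \frac{9 B}{3} = - 3 B$)
$L{\left(F,P \right)} = - P$
$I{\left(w,V \right)} = - \frac{65}{3} - \frac{V w}{3}$ ($I{\left(w,V \right)} = - \frac{w V + 65}{3} = - \frac{V w + 65}{3} = - \frac{65 + V w}{3} = - \frac{65}{3} - \frac{V w}{3}$)
$O = -546$ ($O = \left(-3\right) 182 = -546$)
$O + I{\left(L{\left(\left(-1\right) \left(-4\right),4 \right)},17 \right)} = -546 - \left(\frac{65}{3} + \frac{17 \left(\left(-1\right) 4\right)}{3}\right) = -546 - \left(\frac{65}{3} + \frac{17}{3} \left(-4\right)\right) = -546 + \left(- \frac{65}{3} + \frac{68}{3}\right) = -546 + 1 = -545$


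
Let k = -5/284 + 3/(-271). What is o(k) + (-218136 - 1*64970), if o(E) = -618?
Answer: -283724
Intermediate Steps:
k = -2207/76964 (k = -5*1/284 + 3*(-1/271) = -5/284 - 3/271 = -2207/76964 ≈ -0.028676)
o(k) + (-218136 - 1*64970) = -618 + (-218136 - 1*64970) = -618 + (-218136 - 64970) = -618 - 283106 = -283724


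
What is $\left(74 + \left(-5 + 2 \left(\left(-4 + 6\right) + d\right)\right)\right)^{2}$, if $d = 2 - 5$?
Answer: $4489$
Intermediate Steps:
$d = -3$
$\left(74 + \left(-5 + 2 \left(\left(-4 + 6\right) + d\right)\right)\right)^{2} = \left(74 - \left(5 - 2 \left(\left(-4 + 6\right) - 3\right)\right)\right)^{2} = \left(74 - \left(5 - 2 \left(2 - 3\right)\right)\right)^{2} = \left(74 + \left(-5 + 2 \left(-1\right)\right)\right)^{2} = \left(74 - 7\right)^{2} = 67^{2} = 4489$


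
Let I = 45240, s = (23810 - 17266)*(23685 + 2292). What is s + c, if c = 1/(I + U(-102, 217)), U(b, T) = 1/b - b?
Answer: 786199992762006/4624883 ≈ 1.6999e+8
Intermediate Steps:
s = 169993488 (s = 6544*25977 = 169993488)
c = 102/4624883 (c = 1/(45240 + (1/(-102) - 1*(-102))) = 1/(45240 + (-1/102 + 102)) = 1/(45240 + 10403/102) = 1/(4624883/102) = 102/4624883 ≈ 2.2055e-5)
s + c = 169993488 + 102/4624883 = 786199992762006/4624883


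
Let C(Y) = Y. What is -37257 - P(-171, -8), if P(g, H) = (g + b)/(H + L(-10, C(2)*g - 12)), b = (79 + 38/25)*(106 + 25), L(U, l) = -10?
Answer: -2751037/75 ≈ -36681.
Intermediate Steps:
b = 263703/25 (b = (79 + 38*(1/25))*131 = (79 + 38/25)*131 = (2013/25)*131 = 263703/25 ≈ 10548.)
P(g, H) = (263703/25 + g)/(-10 + H) (P(g, H) = (g + 263703/25)/(H - 10) = (263703/25 + g)/(-10 + H))
-37257 - P(-171, -8) = -37257 - (263703/25 - 171)/(-10 - 8) = -37257 - 259428/((-18)*25) = -37257 - (-1)*259428/(18*25) = -37257 - 1*(-43238/75) = -37257 + 43238/75 = -2751037/75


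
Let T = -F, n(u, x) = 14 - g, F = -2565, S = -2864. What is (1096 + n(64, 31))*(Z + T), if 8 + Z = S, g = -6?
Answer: -342612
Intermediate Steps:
Z = -2872 (Z = -8 - 2864 = -2872)
n(u, x) = 20 (n(u, x) = 14 - 1*(-6) = 14 + 6 = 20)
T = 2565 (T = -1*(-2565) = 2565)
(1096 + n(64, 31))*(Z + T) = (1096 + 20)*(-2872 + 2565) = 1116*(-307) = -342612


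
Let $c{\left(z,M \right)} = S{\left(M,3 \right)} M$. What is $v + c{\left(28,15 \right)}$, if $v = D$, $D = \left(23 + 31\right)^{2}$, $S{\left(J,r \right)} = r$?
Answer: $2961$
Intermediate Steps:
$D = 2916$ ($D = 54^{2} = 2916$)
$v = 2916$
$c{\left(z,M \right)} = 3 M$
$v + c{\left(28,15 \right)} = 2916 + 3 \cdot 15 = 2916 + 45 = 2961$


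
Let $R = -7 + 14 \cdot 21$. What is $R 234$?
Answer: $67158$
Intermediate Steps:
$R = 287$ ($R = -7 + 294 = 287$)
$R 234 = 287 \cdot 234 = 67158$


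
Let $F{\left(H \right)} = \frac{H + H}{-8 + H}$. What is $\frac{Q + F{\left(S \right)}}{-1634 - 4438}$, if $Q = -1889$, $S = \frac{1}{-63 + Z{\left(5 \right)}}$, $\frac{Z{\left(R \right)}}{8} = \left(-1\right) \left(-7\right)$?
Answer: $\frac{107671}{346104} \approx 0.31109$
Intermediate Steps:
$Z{\left(R \right)} = 56$ ($Z{\left(R \right)} = 8 \left(\left(-1\right) \left(-7\right)\right) = 8 \cdot 7 = 56$)
$S = - \frac{1}{7}$ ($S = \frac{1}{-63 + 56} = \frac{1}{-7} = - \frac{1}{7} \approx -0.14286$)
$F{\left(H \right)} = \frac{2 H}{-8 + H}$
$\frac{Q + F{\left(S \right)}}{-1634 - 4438} = \frac{-1889 + 2 \left(- \frac{1}{7}\right) \frac{1}{-8 - \frac{1}{7}}}{-1634 - 4438} = \frac{-1889 + 2 \left(- \frac{1}{7}\right) \frac{1}{- \frac{57}{7}}}{-6072} = \left(-1889 + 2 \left(- \frac{1}{7}\right) \left(- \frac{7}{57}\right)\right) \left(- \frac{1}{6072}\right) = \left(-1889 + \frac{2}{57}\right) \left(- \frac{1}{6072}\right) = \left(- \frac{107671}{57}\right) \left(- \frac{1}{6072}\right) = \frac{107671}{346104}$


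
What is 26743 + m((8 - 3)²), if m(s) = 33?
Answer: 26776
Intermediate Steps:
26743 + m((8 - 3)²) = 26743 + 33 = 26776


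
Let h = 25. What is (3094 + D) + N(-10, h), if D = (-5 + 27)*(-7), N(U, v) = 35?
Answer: 2975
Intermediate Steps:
D = -154 (D = 22*(-7) = -154)
(3094 + D) + N(-10, h) = (3094 - 154) + 35 = 2940 + 35 = 2975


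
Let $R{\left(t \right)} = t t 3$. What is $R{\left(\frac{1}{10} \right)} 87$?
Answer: $\frac{261}{100} \approx 2.61$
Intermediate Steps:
$R{\left(t \right)} = 3 t^{2}$ ($R{\left(t \right)} = t^{2} \cdot 3 = 3 t^{2}$)
$R{\left(\frac{1}{10} \right)} 87 = 3 \left(\frac{1}{10}\right)^{2} \cdot 87 = \frac{3}{100} \cdot 87 = \frac{261}{100}$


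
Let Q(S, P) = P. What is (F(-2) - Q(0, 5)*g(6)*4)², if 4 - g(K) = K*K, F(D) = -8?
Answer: 399424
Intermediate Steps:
g(K) = 4 - K² (g(K) = 4 - K*K = 4 - K²)
(F(-2) - Q(0, 5)*g(6)*4)² = (-8 - 5*(4 - 1*6²)*4)² = (-8 - 5*(4 - 1*36)*4)² = (-8 - 5*(4 - 36)*4)² = (-8 - 5*(-32)*4)² = (-8 - (-160)*4)² = (-8 - 1*(-640))² = (-8 + 640)² = 632² = 399424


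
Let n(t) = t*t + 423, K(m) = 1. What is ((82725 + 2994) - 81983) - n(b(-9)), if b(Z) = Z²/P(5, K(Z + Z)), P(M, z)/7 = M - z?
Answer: 2590831/784 ≈ 3304.6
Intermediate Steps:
P(M, z) = -7*z + 7*M (P(M, z) = 7*(M - z) = -7*z + 7*M)
b(Z) = Z²/28 (b(Z) = Z²/(-7*1 + 7*5) = Z²/(-7 + 35) = Z²/28)
n(t) = 423 + t² (n(t) = t² + 423 = 423 + t²)
((82725 + 2994) - 81983) - n(b(-9)) = ((82725 + 2994) - 81983) - (423 + ((1/28)*(-9)²)²) = (85719 - 81983) - (423 + ((1/28)*81)²) = 3736 - (423 + (81/28)²) = 3736 - (423 + 6561/784) = 3736 - 1*338193/784 = 3736 - 338193/784 = 2590831/784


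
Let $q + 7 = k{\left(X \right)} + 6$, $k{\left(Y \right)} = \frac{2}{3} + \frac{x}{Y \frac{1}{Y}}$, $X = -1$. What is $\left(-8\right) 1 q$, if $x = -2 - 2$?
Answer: $\frac{104}{3} \approx 34.667$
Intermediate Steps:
$x = -4$ ($x = -2 - 2 = -4$)
$k{\left(Y \right)} = - \frac{10}{3}$ ($k{\left(Y \right)} = \frac{2}{3} - \frac{4}{Y \frac{1}{Y}} = 2 \cdot \frac{1}{3} - \frac{4}{1} = \frac{2}{3} - 4 = - \frac{10}{3}$)
$q = - \frac{13}{3}$ ($q = -7 + \left(- \frac{10}{3} + 6\right) = -7 + \frac{8}{3} = - \frac{13}{3} \approx -4.3333$)
$\left(-8\right) 1 q = \left(-8\right) 1 \left(- \frac{13}{3}\right) = \left(-8\right) \left(- \frac{13}{3}\right) = \frac{104}{3}$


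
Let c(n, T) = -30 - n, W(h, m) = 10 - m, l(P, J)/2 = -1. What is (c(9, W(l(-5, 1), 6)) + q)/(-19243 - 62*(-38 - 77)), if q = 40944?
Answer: -40905/12113 ≈ -3.3769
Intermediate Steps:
l(P, J) = -2 (l(P, J) = 2*(-1) = -2)
(c(9, W(l(-5, 1), 6)) + q)/(-19243 - 62*(-38 - 77)) = ((-30 - 1*9) + 40944)/(-19243 - 62*(-38 - 77)) = ((-30 - 9) + 40944)/(-19243 - 62*(-115)) = (-39 + 40944)/(-19243 + 7130) = 40905/(-12113) = 40905*(-1/12113) = -40905/12113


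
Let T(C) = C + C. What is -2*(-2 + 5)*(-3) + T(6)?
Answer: 30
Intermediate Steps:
T(C) = 2*C
-2*(-2 + 5)*(-3) + T(6) = -2*(-2 + 5)*(-3) + 2*6 = -2*3*(-3) + 12 = -6*(-3) + 12 = 18 + 12 = 30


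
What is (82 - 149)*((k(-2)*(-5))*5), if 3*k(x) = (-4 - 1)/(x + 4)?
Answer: -8375/6 ≈ -1395.8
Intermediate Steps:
k(x) = -5/(3*(4 + x)) (k(x) = ((-4 - 1)/(x + 4))/3 = (-5/(4 + x))/3 = -5/(3*(4 + x)))
(82 - 149)*((k(-2)*(-5))*5) = (82 - 149)*((-5/(12 + 3*(-2))*(-5))*5) = -67*-5/(12 - 6)*(-5)*5 = -67*-5/6*(-5)*5 = -67*-5*⅙*(-5)*5 = -67*(-⅚*(-5))*5 = -1675*5/6 = -67*125/6 = -8375/6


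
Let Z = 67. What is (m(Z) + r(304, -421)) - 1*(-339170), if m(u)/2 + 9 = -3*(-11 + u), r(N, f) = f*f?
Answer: 516057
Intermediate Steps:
r(N, f) = f**2
m(u) = 48 - 6*u (m(u) = -18 + 2*(-3*(-11 + u)) = -18 + 2*(33 - 3*u) = -18 + (66 - 6*u) = 48 - 6*u)
(m(Z) + r(304, -421)) - 1*(-339170) = ((48 - 6*67) + (-421)**2) - 1*(-339170) = ((48 - 402) + 177241) + 339170 = (-354 + 177241) + 339170 = 176887 + 339170 = 516057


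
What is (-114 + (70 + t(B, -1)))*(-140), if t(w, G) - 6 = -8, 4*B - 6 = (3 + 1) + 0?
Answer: 6440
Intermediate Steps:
B = 5/2 (B = 3/2 + ((3 + 1) + 0)/4 = 3/2 + (4 + 0)/4 = 3/2 + (¼)*4 = 3/2 + 1 = 5/2 ≈ 2.5000)
t(w, G) = -2 (t(w, G) = 6 - 8 = -2)
(-114 + (70 + t(B, -1)))*(-140) = (-114 + (70 - 2))*(-140) = (-114 + 68)*(-140) = -46*(-140) = 6440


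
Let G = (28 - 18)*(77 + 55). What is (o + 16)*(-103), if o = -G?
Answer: 134312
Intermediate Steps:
G = 1320 (G = 10*132 = 1320)
o = -1320 (o = -1*1320 = -1320)
(o + 16)*(-103) = (-1320 + 16)*(-103) = -1304*(-103) = 134312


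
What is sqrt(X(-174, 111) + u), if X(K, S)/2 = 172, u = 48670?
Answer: 3*sqrt(5446) ≈ 221.39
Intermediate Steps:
X(K, S) = 344 (X(K, S) = 2*172 = 344)
sqrt(X(-174, 111) + u) = sqrt(344 + 48670) = sqrt(49014) = 3*sqrt(5446)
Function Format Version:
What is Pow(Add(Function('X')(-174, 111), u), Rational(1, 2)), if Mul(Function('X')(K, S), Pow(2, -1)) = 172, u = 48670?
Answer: Mul(3, Pow(5446, Rational(1, 2))) ≈ 221.39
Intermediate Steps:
Function('X')(K, S) = 344 (Function('X')(K, S) = Mul(2, 172) = 344)
Pow(Add(Function('X')(-174, 111), u), Rational(1, 2)) = Pow(Add(344, 48670), Rational(1, 2)) = Pow(49014, Rational(1, 2)) = Mul(3, Pow(5446, Rational(1, 2)))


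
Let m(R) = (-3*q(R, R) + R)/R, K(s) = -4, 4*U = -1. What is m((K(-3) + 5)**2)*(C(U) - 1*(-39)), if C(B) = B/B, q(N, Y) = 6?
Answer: -680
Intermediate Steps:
U = -1/4 (U = (1/4)*(-1) = -1/4 ≈ -0.25000)
C(B) = 1
m(R) = (-18 + R)/R (m(R) = (-3*6 + R)/R = (-18 + R)/R)
m((K(-3) + 5)**2)*(C(U) - 1*(-39)) = ((-18 + (-4 + 5)**2)/((-4 + 5)**2))*(1 - 1*(-39)) = ((-18 + 1**2)/(1**2))*(1 + 39) = ((-18 + 1)/1)*40 = (1*(-17))*40 = -17*40 = -680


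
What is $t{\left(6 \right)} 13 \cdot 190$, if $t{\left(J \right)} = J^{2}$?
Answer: $88920$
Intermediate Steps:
$t{\left(6 \right)} 13 \cdot 190 = 6^{2} \cdot 13 \cdot 190 = 36 \cdot 13 \cdot 190 = 468 \cdot 190 = 88920$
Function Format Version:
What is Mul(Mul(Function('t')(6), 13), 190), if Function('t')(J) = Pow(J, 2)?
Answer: 88920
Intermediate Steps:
Mul(Mul(Function('t')(6), 13), 190) = Mul(Mul(Pow(6, 2), 13), 190) = Mul(Mul(36, 13), 190) = Mul(468, 190) = 88920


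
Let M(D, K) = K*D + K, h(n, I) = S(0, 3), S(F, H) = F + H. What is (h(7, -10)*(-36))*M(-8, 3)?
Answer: 2268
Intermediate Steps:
h(n, I) = 3 (h(n, I) = 0 + 3 = 3)
M(D, K) = K + D*K (M(D, K) = D*K + K = K + D*K)
(h(7, -10)*(-36))*M(-8, 3) = (3*(-36))*(3*(1 - 8)) = -324*(-7) = -108*(-21) = 2268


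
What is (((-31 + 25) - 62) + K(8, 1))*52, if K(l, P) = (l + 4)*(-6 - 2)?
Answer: -8528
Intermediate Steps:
K(l, P) = -32 - 8*l (K(l, P) = (4 + l)*(-8) = -32 - 8*l)
(((-31 + 25) - 62) + K(8, 1))*52 = (((-31 + 25) - 62) + (-32 - 8*8))*52 = ((-6 - 62) + (-32 - 64))*52 = (-68 - 96)*52 = -164*52 = -8528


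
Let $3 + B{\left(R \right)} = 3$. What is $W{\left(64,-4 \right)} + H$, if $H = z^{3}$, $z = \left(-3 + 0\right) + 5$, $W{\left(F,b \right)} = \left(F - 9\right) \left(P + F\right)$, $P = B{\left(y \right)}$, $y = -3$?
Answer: $3528$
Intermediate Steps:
$B{\left(R \right)} = 0$ ($B{\left(R \right)} = -3 + 3 = 0$)
$P = 0$
$W{\left(F,b \right)} = F \left(-9 + F\right)$ ($W{\left(F,b \right)} = \left(F - 9\right) \left(0 + F\right) = \left(-9 + F\right) F = F \left(-9 + F\right)$)
$z = 2$ ($z = -3 + 5 = 2$)
$H = 8$ ($H = 2^{3} = 8$)
$W{\left(64,-4 \right)} + H = 64 \left(-9 + 64\right) + 8 = 64 \cdot 55 + 8 = 3520 + 8 = 3528$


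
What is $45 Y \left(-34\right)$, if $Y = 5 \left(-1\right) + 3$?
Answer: $3060$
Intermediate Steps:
$Y = -2$ ($Y = -5 + 3 = -2$)
$45 Y \left(-34\right) = 45 \left(-2\right) \left(-34\right) = \left(-90\right) \left(-34\right) = 3060$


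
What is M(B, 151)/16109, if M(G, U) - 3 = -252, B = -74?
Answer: -249/16109 ≈ -0.015457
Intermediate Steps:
M(G, U) = -249 (M(G, U) = 3 - 252 = -249)
M(B, 151)/16109 = -249/16109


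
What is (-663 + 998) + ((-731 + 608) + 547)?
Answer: 759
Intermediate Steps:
(-663 + 998) + ((-731 + 608) + 547) = 335 + (-123 + 547) = 335 + 424 = 759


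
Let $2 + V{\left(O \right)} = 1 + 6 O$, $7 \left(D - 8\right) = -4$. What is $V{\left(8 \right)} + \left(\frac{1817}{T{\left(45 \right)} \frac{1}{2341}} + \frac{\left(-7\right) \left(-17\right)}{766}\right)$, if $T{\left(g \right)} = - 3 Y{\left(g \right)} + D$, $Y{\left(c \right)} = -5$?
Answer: $\frac{22813458111}{120262} \approx 1.897 \cdot 10^{5}$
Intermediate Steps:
$D = \frac{52}{7}$ ($D = 8 + \frac{1}{7} \left(-4\right) = 8 - \frac{4}{7} = \frac{52}{7} \approx 7.4286$)
$V{\left(O \right)} = -1 + 6 O$ ($V{\left(O \right)} = -2 + \left(1 + 6 O\right) = -1 + 6 O$)
$T{\left(g \right)} = \frac{157}{7}$ ($T{\left(g \right)} = \left(-3\right) \left(-5\right) + \frac{52}{7} = 15 + \frac{52}{7} = \frac{157}{7}$)
$V{\left(8 \right)} + \left(\frac{1817}{T{\left(45 \right)} \frac{1}{2341}} + \frac{\left(-7\right) \left(-17\right)}{766}\right) = \left(-1 + 6 \cdot 8\right) + \left(\frac{1817}{\frac{157}{7} \cdot \frac{1}{2341}} + \frac{\left(-7\right) \left(-17\right)}{766}\right) = \left(-1 + 48\right) + \left(\frac{1817}{\frac{157}{7} \cdot \frac{1}{2341}} + 119 \cdot \frac{1}{766}\right) = 47 + \left(\frac{1817}{\frac{157}{16387}} + \frac{119}{766}\right) = 47 + \left(1817 \cdot \frac{16387}{157} + \frac{119}{766}\right) = 47 + \left(\frac{29775179}{157} + \frac{119}{766}\right) = 47 + \frac{22807805797}{120262} = \frac{22813458111}{120262}$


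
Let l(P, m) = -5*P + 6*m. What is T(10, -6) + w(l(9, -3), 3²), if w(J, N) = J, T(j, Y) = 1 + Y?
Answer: -68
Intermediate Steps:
T(10, -6) + w(l(9, -3), 3²) = (1 - 6) + (-5*9 + 6*(-3)) = -5 + (-45 - 18) = -5 - 63 = -68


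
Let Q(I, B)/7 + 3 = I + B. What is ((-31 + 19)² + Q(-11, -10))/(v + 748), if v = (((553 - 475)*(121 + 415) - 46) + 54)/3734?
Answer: -5601/177178 ≈ -0.031612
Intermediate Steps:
Q(I, B) = -21 + 7*B + 7*I (Q(I, B) = -21 + 7*(I + B) = -21 + 7*(B + I) = -21 + (7*B + 7*I) = -21 + 7*B + 7*I)
v = 20908/1867 (v = ((78*536 - 46) + 54)*(1/3734) = ((41808 - 46) + 54)*(1/3734) = (41762 + 54)*(1/3734) = 41816*(1/3734) = 20908/1867 ≈ 11.199)
((-31 + 19)² + Q(-11, -10))/(v + 748) = ((-31 + 19)² + (-21 + 7*(-10) + 7*(-11)))/(20908/1867 + 748) = ((-12)² + (-21 - 70 - 77))/(1417424/1867) = (144 - 168)*(1867/1417424) = -24*1867/1417424 = -5601/177178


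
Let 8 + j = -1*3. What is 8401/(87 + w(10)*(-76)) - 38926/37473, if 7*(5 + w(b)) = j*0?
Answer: 296632231/17499891 ≈ 16.951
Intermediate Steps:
j = -11 (j = -8 - 1*3 = -8 - 3 = -11)
w(b) = -5 (w(b) = -5 + (-11*0)/7 = -5 + (⅐)*0 = -5 + 0 = -5)
8401/(87 + w(10)*(-76)) - 38926/37473 = 8401/(87 - 5*(-76)) - 38926/37473 = 8401/(87 + 380) - 38926*1/37473 = 8401/467 - 38926/37473 = 296632231/17499891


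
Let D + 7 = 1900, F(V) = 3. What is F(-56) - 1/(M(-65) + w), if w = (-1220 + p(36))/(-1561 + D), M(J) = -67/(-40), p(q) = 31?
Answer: 22307/6329 ≈ 3.5246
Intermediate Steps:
D = 1893 (D = -7 + 1900 = 1893)
M(J) = 67/40 (M(J) = -67*(-1/40) = 67/40)
w = -1189/332 (w = (-1220 + 31)/(-1561 + 1893) = -1189/332 ≈ -3.5813)
F(-56) - 1/(M(-65) + w) = 3 - 1/(67/40 - 1189/332) = 3 - 1/(-6329/3320) = 3 - 1*(-3320/6329) = 3 + 3320/6329 = 22307/6329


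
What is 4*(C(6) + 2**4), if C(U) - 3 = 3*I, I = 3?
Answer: 112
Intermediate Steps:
C(U) = 12 (C(U) = 3 + 3*3 = 3 + 9 = 12)
4*(C(6) + 2**4) = 4*(12 + 2**4) = 4*(12 + 16) = 4*28 = 112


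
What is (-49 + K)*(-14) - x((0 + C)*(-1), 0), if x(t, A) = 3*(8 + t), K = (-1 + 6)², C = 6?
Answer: 330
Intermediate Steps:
K = 25 (K = 5² = 25)
x(t, A) = 24 + 3*t
(-49 + K)*(-14) - x((0 + C)*(-1), 0) = (-49 + 25)*(-14) - (24 + 3*((0 + 6)*(-1))) = -24*(-14) - (24 + 3*(6*(-1))) = 336 - (24 + 3*(-6)) = 336 - (24 - 18) = 336 - 1*6 = 336 - 6 = 330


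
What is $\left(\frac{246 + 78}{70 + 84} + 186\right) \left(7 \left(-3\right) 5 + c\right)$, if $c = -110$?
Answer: $- \frac{3114060}{77} \approx -40442.0$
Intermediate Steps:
$\left(\frac{246 + 78}{70 + 84} + 186\right) \left(7 \left(-3\right) 5 + c\right) = \left(\frac{246 + 78}{70 + 84} + 186\right) \left(7 \left(-3\right) 5 - 110\right) = \left(\frac{324}{154} + 186\right) \left(\left(-21\right) 5 - 110\right) = \left(324 \cdot \frac{1}{154} + 186\right) \left(-105 - 110\right) = \left(\frac{162}{77} + 186\right) \left(-215\right) = \frac{14484}{77} \left(-215\right) = - \frac{3114060}{77}$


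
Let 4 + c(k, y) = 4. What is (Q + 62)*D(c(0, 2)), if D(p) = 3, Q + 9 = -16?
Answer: 111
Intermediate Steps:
c(k, y) = 0 (c(k, y) = -4 + 4 = 0)
Q = -25 (Q = -9 - 16 = -25)
(Q + 62)*D(c(0, 2)) = (-25 + 62)*3 = 37*3 = 111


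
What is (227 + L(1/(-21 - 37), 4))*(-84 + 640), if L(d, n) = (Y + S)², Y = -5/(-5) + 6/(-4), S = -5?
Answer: 143031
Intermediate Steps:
Y = -½ (Y = -5*(-⅕) + 6*(-¼) = 1 - 3/2 = -½ ≈ -0.50000)
L(d, n) = 121/4 (L(d, n) = (-½ - 5)² = (-11/2)² = 121/4)
(227 + L(1/(-21 - 37), 4))*(-84 + 640) = (227 + 121/4)*(-84 + 640) = (1029/4)*556 = 143031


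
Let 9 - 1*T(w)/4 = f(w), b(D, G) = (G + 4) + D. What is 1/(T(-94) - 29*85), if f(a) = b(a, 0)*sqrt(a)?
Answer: -2429/18082441 - 360*I*sqrt(94)/18082441 ≈ -0.00013433 - 0.00019302*I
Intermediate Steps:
b(D, G) = 4 + D + G (b(D, G) = (4 + G) + D = 4 + D + G)
f(a) = sqrt(a)*(4 + a) (f(a) = (4 + a + 0)*sqrt(a) = (4 + a)*sqrt(a) = sqrt(a)*(4 + a))
T(w) = 36 - 4*sqrt(w)*(4 + w)
1/(T(-94) - 29*85) = 1/((36 - 4*sqrt(-94)*(4 - 94)) - 29*85) = 1/((36 - 4*I*sqrt(94)*(-90)) - 2465) = 1/((36 + 360*I*sqrt(94)) - 2465) = 1/(-2429 + 360*I*sqrt(94))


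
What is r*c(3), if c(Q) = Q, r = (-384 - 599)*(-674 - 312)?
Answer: 2907714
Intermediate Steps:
r = 969238 (r = -983*(-986) = 969238)
r*c(3) = 969238*3 = 2907714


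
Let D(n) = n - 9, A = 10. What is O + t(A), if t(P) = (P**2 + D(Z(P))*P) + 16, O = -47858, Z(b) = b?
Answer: -47732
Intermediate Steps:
D(n) = -9 + n
t(P) = 16 + P**2 + P*(-9 + P) (t(P) = (P**2 + (-9 + P)*P) + 16 = (P**2 + P*(-9 + P)) + 16 = 16 + P**2 + P*(-9 + P))
O + t(A) = -47858 + (16 + 10**2 + 10*(-9 + 10)) = -47858 + (16 + 100 + 10*1) = -47858 + (16 + 100 + 10) = -47858 + 126 = -47732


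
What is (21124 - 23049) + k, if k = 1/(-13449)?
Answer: -25889326/13449 ≈ -1925.0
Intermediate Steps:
k = -1/13449 ≈ -7.4355e-5
(21124 - 23049) + k = (21124 - 23049) - 1/13449 = -1925 - 1/13449 = -25889326/13449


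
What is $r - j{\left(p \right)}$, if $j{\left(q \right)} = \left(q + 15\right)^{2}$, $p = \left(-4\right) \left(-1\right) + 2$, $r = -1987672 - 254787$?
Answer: $-2242900$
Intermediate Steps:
$r = -2242459$
$p = 6$ ($p = 4 + 2 = 6$)
$j{\left(q \right)} = \left(15 + q\right)^{2}$
$r - j{\left(p \right)} = -2242459 - \left(15 + 6\right)^{2} = -2242459 - 21^{2} = -2242459 - 441 = -2242900$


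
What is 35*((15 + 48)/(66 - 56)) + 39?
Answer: 519/2 ≈ 259.50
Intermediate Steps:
35*((15 + 48)/(66 - 56)) + 39 = 35*(63/10) + 39 = 441/2 + 39 = 519/2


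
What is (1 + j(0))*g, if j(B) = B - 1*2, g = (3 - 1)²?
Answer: -4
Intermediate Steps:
g = 4 (g = 2² = 4)
j(B) = -2 + B (j(B) = B - 2 = -2 + B)
(1 + j(0))*g = (1 + (-2 + 0))*4 = (1 - 2)*4 = -1*4 = -4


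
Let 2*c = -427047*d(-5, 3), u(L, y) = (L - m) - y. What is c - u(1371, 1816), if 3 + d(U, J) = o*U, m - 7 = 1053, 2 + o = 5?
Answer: 3844928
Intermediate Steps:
o = 3 (o = -2 + 5 = 3)
m = 1060 (m = 7 + 1053 = 1060)
u(L, y) = -1060 + L - y (u(L, y) = (L - 1*1060) - y = (L - 1060) - y = (-1060 + L) - y = -1060 + L - y)
d(U, J) = -3 + 3*U
c = 3843423 (c = (-427047*(-3 + 3*(-5)))/2 = (-427047*(-3 - 15))/2 = (-427047*(-18))/2 = (½)*7686846 = 3843423)
c - u(1371, 1816) = 3843423 - (-1060 + 1371 - 1*1816) = 3843423 - (-1060 + 1371 - 1816) = 3843423 - 1*(-1505) = 3843423 + 1505 = 3844928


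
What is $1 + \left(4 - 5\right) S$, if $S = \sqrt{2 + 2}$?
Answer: $-1$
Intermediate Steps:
$S = 2$ ($S = \sqrt{4} = 2$)
$1 + \left(4 - 5\right) S = 1 + \left(4 - 5\right) 2 = 1 - 2 = -1$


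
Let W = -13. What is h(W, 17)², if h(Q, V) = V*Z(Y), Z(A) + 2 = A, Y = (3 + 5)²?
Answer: 1110916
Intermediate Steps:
Y = 64 (Y = 8² = 64)
Z(A) = -2 + A
h(Q, V) = 62*V (h(Q, V) = V*(-2 + 64) = V*62 = 62*V)
h(W, 17)² = (62*17)² = 1054² = 1110916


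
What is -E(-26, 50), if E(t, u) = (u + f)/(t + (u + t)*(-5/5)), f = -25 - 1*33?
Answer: -4/25 ≈ -0.16000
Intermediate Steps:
f = -58 (f = -25 - 33 = -58)
E(t, u) = -(-58 + u)/u (E(t, u) = (u - 58)/(t + (u + t)*(-5/5)) = (-58 + u)/(t + (t + u)*(-5*⅕)) = (-58 + u)/(t + (t + u)*(-1)) = (-58 + u)/(t + (-t - u)) = (-58 + u)/((-u)) = (-58 + u)*(-1/u) = -(-58 + u)/u)
-E(-26, 50) = -(58 - 1*50)/50 = -(58 - 50)/50 = -8/50 = -1*4/25 = -4/25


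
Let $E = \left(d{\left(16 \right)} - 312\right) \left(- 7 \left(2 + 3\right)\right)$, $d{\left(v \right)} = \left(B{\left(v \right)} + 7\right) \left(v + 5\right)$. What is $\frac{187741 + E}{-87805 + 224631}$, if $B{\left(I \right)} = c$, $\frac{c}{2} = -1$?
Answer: $\frac{97493}{68413} \approx 1.4251$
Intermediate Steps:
$c = -2$ ($c = 2 \left(-1\right) = -2$)
$B{\left(I \right)} = -2$
$d{\left(v \right)} = 25 + 5 v$ ($d{\left(v \right)} = \left(-2 + 7\right) \left(v + 5\right) = 5 \left(5 + v\right) = 25 + 5 v$)
$E = 7245$ ($E = \left(\left(25 + 5 \cdot 16\right) - 312\right) \left(- 7 \left(2 + 3\right)\right) = \left(\left(25 + 80\right) - 312\right) \left(\left(-7\right) 5\right) = \left(105 - 312\right) \left(-35\right) = \left(-207\right) \left(-35\right) = 7245$)
$\frac{187741 + E}{-87805 + 224631} = \frac{187741 + 7245}{-87805 + 224631} = \frac{194986}{136826} = 194986 \cdot \frac{1}{136826} = \frac{97493}{68413}$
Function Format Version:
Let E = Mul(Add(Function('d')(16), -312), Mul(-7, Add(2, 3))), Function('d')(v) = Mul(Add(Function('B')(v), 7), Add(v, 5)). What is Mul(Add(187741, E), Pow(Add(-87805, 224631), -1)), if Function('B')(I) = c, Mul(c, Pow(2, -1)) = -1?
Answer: Rational(97493, 68413) ≈ 1.4251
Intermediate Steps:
c = -2 (c = Mul(2, -1) = -2)
Function('B')(I) = -2
Function('d')(v) = Add(25, Mul(5, v)) (Function('d')(v) = Mul(Add(-2, 7), Add(v, 5)) = Mul(5, Add(5, v)) = Add(25, Mul(5, v)))
E = 7245 (E = Mul(Add(Add(25, Mul(5, 16)), -312), Mul(-7, Add(2, 3))) = Mul(Add(Add(25, 80), -312), Mul(-7, 5)) = Mul(Add(105, -312), -35) = Mul(-207, -35) = 7245)
Mul(Add(187741, E), Pow(Add(-87805, 224631), -1)) = Mul(Add(187741, 7245), Pow(Add(-87805, 224631), -1)) = Mul(194986, Pow(136826, -1)) = Mul(194986, Rational(1, 136826)) = Rational(97493, 68413)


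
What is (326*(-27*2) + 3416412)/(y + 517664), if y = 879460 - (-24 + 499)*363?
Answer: 161848/58319 ≈ 2.7752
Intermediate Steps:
y = 707035 (y = 879460 - 475*363 = 879460 - 1*172425 = 879460 - 172425 = 707035)
(326*(-27*2) + 3416412)/(y + 517664) = (326*(-27*2) + 3416412)/(707035 + 517664) = (326*(-54) + 3416412)/1224699 = (-17604 + 3416412)*(1/1224699) = 3398808*(1/1224699) = 161848/58319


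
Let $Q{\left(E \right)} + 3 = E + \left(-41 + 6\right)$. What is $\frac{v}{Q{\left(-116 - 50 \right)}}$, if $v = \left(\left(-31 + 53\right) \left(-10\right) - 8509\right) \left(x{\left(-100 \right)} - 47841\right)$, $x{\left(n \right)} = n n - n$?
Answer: $- \frac{329441189}{204} \approx -1.6149 \cdot 10^{6}$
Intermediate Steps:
$Q{\left(E \right)} = -38 + E$ ($Q{\left(E \right)} = -3 + \left(E + \left(-41 + 6\right)\right) = -3 + \left(E - 35\right) = -3 + \left(-35 + E\right) = -38 + E$)
$x{\left(n \right)} = n^{2} - n$
$v = 329441189$ ($v = \left(\left(-31 + 53\right) \left(-10\right) - 8509\right) \left(- 100 \left(-1 - 100\right) - 47841\right) = \left(22 \left(-10\right) - 8509\right) \left(\left(-100\right) \left(-101\right) - 47841\right) = \left(-220 - 8509\right) \left(10100 - 47841\right) = \left(-8729\right) \left(-37741\right) = 329441189$)
$\frac{v}{Q{\left(-116 - 50 \right)}} = \frac{329441189}{-38 - 166} = \frac{329441189}{-204} = 329441189 \left(- \frac{1}{204}\right) = - \frac{329441189}{204}$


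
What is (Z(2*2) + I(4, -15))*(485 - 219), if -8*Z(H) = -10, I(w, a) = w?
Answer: 2793/2 ≈ 1396.5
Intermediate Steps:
Z(H) = 5/4 (Z(H) = -⅛*(-10) = 5/4)
(Z(2*2) + I(4, -15))*(485 - 219) = (5/4 + 4)*(485 - 219) = (21/4)*266 = 2793/2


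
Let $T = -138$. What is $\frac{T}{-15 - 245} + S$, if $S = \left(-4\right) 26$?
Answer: $- \frac{13451}{130} \approx -103.47$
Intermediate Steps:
$S = -104$
$\frac{T}{-15 - 245} + S = - \frac{138}{-15 - 245} - 104 = - \frac{138}{-260} - 104 = \left(-138\right) \left(- \frac{1}{260}\right) - 104 = \frac{69}{130} - 104 = - \frac{13451}{130}$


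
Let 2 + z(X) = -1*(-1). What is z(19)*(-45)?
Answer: 45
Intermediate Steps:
z(X) = -1 (z(X) = -2 - 1*(-1) = -2 + 1 = -1)
z(19)*(-45) = -1*(-45) = 45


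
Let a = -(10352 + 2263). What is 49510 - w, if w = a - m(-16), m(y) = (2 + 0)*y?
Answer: 62093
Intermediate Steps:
m(y) = 2*y
a = -12615 (a = -1*12615 = -12615)
w = -12583 (w = -12615 - 2*(-16) = -12615 - 1*(-32) = -12615 + 32 = -12583)
49510 - w = 49510 - 1*(-12583) = 49510 + 12583 = 62093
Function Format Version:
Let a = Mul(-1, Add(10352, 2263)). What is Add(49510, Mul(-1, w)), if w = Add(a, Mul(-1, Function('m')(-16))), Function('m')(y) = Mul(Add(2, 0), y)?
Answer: 62093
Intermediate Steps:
Function('m')(y) = Mul(2, y)
a = -12615 (a = Mul(-1, 12615) = -12615)
w = -12583 (w = Add(-12615, Mul(-1, Mul(2, -16))) = Add(-12615, Mul(-1, -32)) = Add(-12615, 32) = -12583)
Add(49510, Mul(-1, w)) = Add(49510, Mul(-1, -12583)) = Add(49510, 12583) = 62093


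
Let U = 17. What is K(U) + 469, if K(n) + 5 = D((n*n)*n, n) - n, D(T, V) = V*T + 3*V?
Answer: 84019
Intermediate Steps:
D(T, V) = 3*V + T*V (D(T, V) = T*V + 3*V = 3*V + T*V)
K(n) = -5 - n + n*(3 + n³) (K(n) = -5 + (n*(3 + (n*n)*n) - n) = -5 + (n*(3 + n²*n) - n) = -5 + (n*(3 + n³) - n) = -5 + (-n + n*(3 + n³)) = -5 - n + n*(3 + n³))
K(U) + 469 = (-5 + 17⁴ + 2*17) + 469 = (-5 + 83521 + 34) + 469 = 83550 + 469 = 84019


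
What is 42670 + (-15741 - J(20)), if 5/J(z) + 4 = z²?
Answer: 10663879/396 ≈ 26929.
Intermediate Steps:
J(z) = 5/(-4 + z²)
42670 + (-15741 - J(20)) = 42670 + (-15741 - 5/(-4 + 20²)) = 42670 + (-15741 - 5/(-4 + 400)) = 42670 + (-15741 - 5/396) = 42670 - 6233441/396 = 10663879/396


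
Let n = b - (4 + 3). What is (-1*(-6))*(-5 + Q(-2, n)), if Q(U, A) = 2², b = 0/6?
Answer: -6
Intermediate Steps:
b = 0 (b = 0*(⅙) = 0)
n = -7 (n = 0 - (4 + 3) = 0 - 7 = -7)
Q(U, A) = 4
(-1*(-6))*(-5 + Q(-2, n)) = (-1*(-6))*(-5 + 4) = 6*(-1) = -6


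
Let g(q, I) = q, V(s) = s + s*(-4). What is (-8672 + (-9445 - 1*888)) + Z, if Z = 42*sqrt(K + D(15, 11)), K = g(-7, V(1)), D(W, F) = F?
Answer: -18921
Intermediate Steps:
V(s) = -3*s (V(s) = s - 4*s = -3*s)
K = -7
Z = 84 (Z = 42*sqrt(-7 + 11) = 42*sqrt(4) = 42*2 = 84)
(-8672 + (-9445 - 1*888)) + Z = (-8672 + (-9445 - 1*888)) + 84 = (-8672 + (-9445 - 888)) + 84 = (-8672 - 10333) + 84 = -19005 + 84 = -18921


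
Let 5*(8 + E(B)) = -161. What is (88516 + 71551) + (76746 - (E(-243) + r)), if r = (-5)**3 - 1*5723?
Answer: 1213506/5 ≈ 2.4270e+5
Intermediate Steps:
E(B) = -201/5 (E(B) = -8 + (1/5)*(-161) = -8 - 161/5 = -201/5)
r = -5848 (r = -125 - 5723 = -5848)
(88516 + 71551) + (76746 - (E(-243) + r)) = (88516 + 71551) + (76746 - (-201/5 - 5848)) = 160067 + (76746 - 1*(-29441/5)) = 160067 + (76746 + 29441/5) = 160067 + 413171/5 = 1213506/5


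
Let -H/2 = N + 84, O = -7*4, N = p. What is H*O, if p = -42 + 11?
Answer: 2968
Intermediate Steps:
p = -31
N = -31
O = -28
H = -106 (H = -2*(-31 + 84) = -2*53 = -106)
H*O = -106*(-28) = 2968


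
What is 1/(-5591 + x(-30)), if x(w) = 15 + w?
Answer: -1/5606 ≈ -0.00017838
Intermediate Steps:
1/(-5591 + x(-30)) = 1/(-5591 + (15 - 30)) = 1/(-5591 - 15) = 1/(-5606) = -1/5606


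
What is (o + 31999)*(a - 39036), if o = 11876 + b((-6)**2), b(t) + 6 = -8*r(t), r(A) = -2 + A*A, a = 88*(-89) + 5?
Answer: -1570707171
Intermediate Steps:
a = -7827 (a = -7832 + 5 = -7827)
r(A) = -2 + A**2
b(t) = 10 - 8*t**2 (b(t) = -6 - 8*(-2 + t**2) = -6 + (16 - 8*t**2) = 10 - 8*t**2)
o = 1518 (o = 11876 + (10 - 8*((-6)**2)**2) = 11876 + (10 - 8*36**2) = 11876 + (10 - 8*1296) = 11876 + (10 - 10368) = 11876 - 10358 = 1518)
(o + 31999)*(a - 39036) = (1518 + 31999)*(-7827 - 39036) = 33517*(-46863) = -1570707171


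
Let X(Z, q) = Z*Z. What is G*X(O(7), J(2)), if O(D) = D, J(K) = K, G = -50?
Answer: -2450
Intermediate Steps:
X(Z, q) = Z**2
G*X(O(7), J(2)) = -50*7**2 = -50*49 = -2450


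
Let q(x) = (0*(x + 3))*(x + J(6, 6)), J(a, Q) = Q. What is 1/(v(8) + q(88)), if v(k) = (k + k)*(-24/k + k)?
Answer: 1/80 ≈ 0.012500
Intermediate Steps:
q(x) = 0 (q(x) = (0*(x + 3))*(x + 6) = (0*(3 + x))*(6 + x) = 0*(6 + x) = 0)
v(k) = 2*k*(k - 24/k) (v(k) = (2*k)*(k - 24/k) = 2*k*(k - 24/k))
1/(v(8) + q(88)) = 1/((-48 + 2*8²) + 0) = 1/((-48 + 2*64) + 0) = 1/((-48 + 128) + 0) = 1/(80 + 0) = 1/80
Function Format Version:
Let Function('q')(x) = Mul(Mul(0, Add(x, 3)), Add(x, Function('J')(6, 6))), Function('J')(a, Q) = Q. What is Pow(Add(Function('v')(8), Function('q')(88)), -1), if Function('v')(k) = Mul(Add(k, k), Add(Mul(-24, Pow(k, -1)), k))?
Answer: Rational(1, 80) ≈ 0.012500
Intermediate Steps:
Function('q')(x) = 0 (Function('q')(x) = Mul(Mul(0, Add(x, 3)), Add(x, 6)) = Mul(Mul(0, Add(3, x)), Add(6, x)) = Mul(0, Add(6, x)) = 0)
Function('v')(k) = Mul(2, k, Add(k, Mul(-24, Pow(k, -1)))) (Function('v')(k) = Mul(Mul(2, k), Add(k, Mul(-24, Pow(k, -1)))) = Mul(2, k, Add(k, Mul(-24, Pow(k, -1)))))
Pow(Add(Function('v')(8), Function('q')(88)), -1) = Pow(Add(Add(-48, Mul(2, Pow(8, 2))), 0), -1) = Pow(Add(Add(-48, Mul(2, 64)), 0), -1) = Pow(Add(Add(-48, 128), 0), -1) = Pow(Add(80, 0), -1) = Pow(80, -1) = Rational(1, 80)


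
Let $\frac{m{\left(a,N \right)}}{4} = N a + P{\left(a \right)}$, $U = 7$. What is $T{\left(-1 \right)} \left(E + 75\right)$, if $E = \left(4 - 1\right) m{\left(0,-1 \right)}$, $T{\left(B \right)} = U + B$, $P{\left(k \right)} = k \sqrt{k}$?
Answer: $450$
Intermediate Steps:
$P{\left(k \right)} = k^{\frac{3}{2}}$
$T{\left(B \right)} = 7 + B$
$m{\left(a,N \right)} = 4 a^{\frac{3}{2}} + 4 N a$ ($m{\left(a,N \right)} = 4 \left(N a + a^{\frac{3}{2}}\right) = 4 \left(a^{\frac{3}{2}} + N a\right) = 4 a^{\frac{3}{2}} + 4 N a$)
$E = 0$ ($E = \left(4 - 1\right) \left(4 \cdot 0^{\frac{3}{2}} + 4 \left(-1\right) 0\right) = 3 \left(4 \cdot 0 + 0\right) = 3 \left(0 + 0\right) = 3 \cdot 0 = 0$)
$T{\left(-1 \right)} \left(E + 75\right) = \left(7 - 1\right) \left(0 + 75\right) = 6 \cdot 75 = 450$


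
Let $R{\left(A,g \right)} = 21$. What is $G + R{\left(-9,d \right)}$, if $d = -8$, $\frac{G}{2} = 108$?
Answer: $237$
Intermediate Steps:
$G = 216$ ($G = 2 \cdot 108 = 216$)
$G + R{\left(-9,d \right)} = 216 + 21 = 237$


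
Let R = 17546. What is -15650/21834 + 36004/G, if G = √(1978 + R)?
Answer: -7825/10917 + 18002*√4881/4881 ≈ 256.95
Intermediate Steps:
G = 2*√4881 (G = √(1978 + 17546) = √19524 = 2*√4881 ≈ 139.73)
-15650/21834 + 36004/G = -15650/21834 + 36004/((2*√4881)) = -15650*1/21834 + 36004*(√4881/9762) = -7825/10917 + 18002*√4881/4881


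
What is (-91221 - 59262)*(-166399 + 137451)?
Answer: 4356181884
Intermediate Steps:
(-91221 - 59262)*(-166399 + 137451) = -150483*(-28948) = 4356181884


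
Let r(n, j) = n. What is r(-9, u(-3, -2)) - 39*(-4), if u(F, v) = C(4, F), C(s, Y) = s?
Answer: 147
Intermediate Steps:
u(F, v) = 4
r(-9, u(-3, -2)) - 39*(-4) = -9 - 39*(-4) = -9 + 156 = 147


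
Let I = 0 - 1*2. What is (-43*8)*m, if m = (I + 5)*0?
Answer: 0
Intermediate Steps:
I = -2 (I = 0 - 2 = -2)
m = 0 (m = (-2 + 5)*0 = 3*0 = 0)
(-43*8)*m = -43*8*0 = -344*0 = 0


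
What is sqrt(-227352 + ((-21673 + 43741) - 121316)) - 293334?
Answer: -293334 + 10*I*sqrt(3266) ≈ -2.9333e+5 + 571.49*I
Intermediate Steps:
sqrt(-227352 + ((-21673 + 43741) - 121316)) - 293334 = sqrt(-227352 + (22068 - 121316)) - 293334 = sqrt(-227352 - 99248) - 293334 = sqrt(-326600) - 293334 = 10*I*sqrt(3266) - 293334 = -293334 + 10*I*sqrt(3266)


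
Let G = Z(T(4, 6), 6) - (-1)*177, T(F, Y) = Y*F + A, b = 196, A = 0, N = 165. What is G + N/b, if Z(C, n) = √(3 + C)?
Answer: 34857/196 + 3*√3 ≈ 183.04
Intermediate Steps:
T(F, Y) = F*Y (T(F, Y) = Y*F + 0 = F*Y + 0 = F*Y)
G = 177 + 3*√3 (G = √(3 + 4*6) - (-1)*177 = √(3 + 24) - 1*(-177) = √27 + 177 = 3*√3 + 177 = 177 + 3*√3 ≈ 182.20)
G + N/b = (177 + 3*√3) + 165/196 = 34857/196 + 3*√3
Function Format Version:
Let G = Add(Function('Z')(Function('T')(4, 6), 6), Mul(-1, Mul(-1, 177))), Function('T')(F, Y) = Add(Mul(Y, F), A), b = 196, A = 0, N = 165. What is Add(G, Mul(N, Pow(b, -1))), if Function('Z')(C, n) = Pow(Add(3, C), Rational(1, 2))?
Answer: Add(Rational(34857, 196), Mul(3, Pow(3, Rational(1, 2)))) ≈ 183.04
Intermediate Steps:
Function('T')(F, Y) = Mul(F, Y) (Function('T')(F, Y) = Add(Mul(Y, F), 0) = Add(Mul(F, Y), 0) = Mul(F, Y))
G = Add(177, Mul(3, Pow(3, Rational(1, 2)))) (G = Add(Pow(Add(3, Mul(4, 6)), Rational(1, 2)), Mul(-1, Mul(-1, 177))) = Add(Pow(Add(3, 24), Rational(1, 2)), Mul(-1, -177)) = Add(Pow(27, Rational(1, 2)), 177) = Add(Mul(3, Pow(3, Rational(1, 2))), 177) = Add(177, Mul(3, Pow(3, Rational(1, 2)))) ≈ 182.20)
Add(G, Mul(N, Pow(b, -1))) = Add(Add(177, Mul(3, Pow(3, Rational(1, 2)))), Mul(165, Pow(196, -1))) = Add(Add(177, Mul(3, Pow(3, Rational(1, 2)))), Mul(165, Rational(1, 196))) = Add(Add(177, Mul(3, Pow(3, Rational(1, 2)))), Rational(165, 196)) = Add(Rational(34857, 196), Mul(3, Pow(3, Rational(1, 2))))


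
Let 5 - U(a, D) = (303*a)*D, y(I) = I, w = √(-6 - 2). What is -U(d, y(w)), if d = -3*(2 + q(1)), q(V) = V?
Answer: -5 - 5454*I*√2 ≈ -5.0 - 7713.1*I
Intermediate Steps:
w = 2*I*√2 (w = √(-8) = 2*I*√2 ≈ 2.8284*I)
d = -9 (d = -3*(2 + 1) = -3*3 = -9)
U(a, D) = 5 - 303*D*a (U(a, D) = 5 - 303*a*D = 5 - 303*D*a)
-U(d, y(w)) = -(5 - 303*2*I*√2*(-9)) = -(5 + 5454*I*√2) = -5 - 5454*I*√2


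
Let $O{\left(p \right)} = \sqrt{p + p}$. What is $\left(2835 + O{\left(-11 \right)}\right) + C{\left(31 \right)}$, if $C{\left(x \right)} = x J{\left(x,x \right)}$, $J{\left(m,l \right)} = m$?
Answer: $3796 + i \sqrt{22} \approx 3796.0 + 4.6904 i$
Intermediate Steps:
$O{\left(p \right)} = \sqrt{2} \sqrt{p}$ ($O{\left(p \right)} = \sqrt{2 p} = \sqrt{2} \sqrt{p}$)
$C{\left(x \right)} = x^{2}$ ($C{\left(x \right)} = x x = x^{2}$)
$\left(2835 + O{\left(-11 \right)}\right) + C{\left(31 \right)} = \left(2835 + \sqrt{2} \sqrt{-11}\right) + 31^{2} = \left(2835 + \sqrt{2} i \sqrt{11}\right) + 961 = \left(2835 + i \sqrt{22}\right) + 961 = 3796 + i \sqrt{22}$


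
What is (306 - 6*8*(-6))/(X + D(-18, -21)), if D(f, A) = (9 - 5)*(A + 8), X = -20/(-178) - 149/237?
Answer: -12529242/1107727 ≈ -11.311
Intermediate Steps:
X = -10891/21093 (X = -20*(-1/178) - 149*1/237 = 10/89 - 149/237 = -10891/21093 ≈ -0.51633)
D(f, A) = 32 + 4*A (D(f, A) = 4*(8 + A) = 32 + 4*A)
(306 - 6*8*(-6))/(X + D(-18, -21)) = (306 - 6*8*(-6))/(-10891/21093 + (32 + 4*(-21))) = (306 - 48*(-6))/(-10891/21093 + (32 - 84)) = (306 + 288)/(-10891/21093 - 52) = 594/(-1107727/21093) = 594*(-21093/1107727) = -12529242/1107727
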